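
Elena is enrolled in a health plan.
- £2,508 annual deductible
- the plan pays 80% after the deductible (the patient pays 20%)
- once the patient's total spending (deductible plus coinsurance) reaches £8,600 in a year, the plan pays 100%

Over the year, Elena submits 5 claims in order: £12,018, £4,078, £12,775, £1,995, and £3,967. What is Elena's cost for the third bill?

£2,555

#1 (£12,018): £2,508 finishes the deductible; £9,510 goes to coinsurance; patient's 20% is £1,902. Patient owes £4,410 (running OOP £4,410).
#2 (£4,078): deductible met; 20% of £4,078 = £815.60. Patient pays £815.60; OOP now £5,225.60.
#3 (£12,775): deductible met; 20% of £12,775 = £2,555. Cost to patient: £2,555. OOP to date £7,780.60.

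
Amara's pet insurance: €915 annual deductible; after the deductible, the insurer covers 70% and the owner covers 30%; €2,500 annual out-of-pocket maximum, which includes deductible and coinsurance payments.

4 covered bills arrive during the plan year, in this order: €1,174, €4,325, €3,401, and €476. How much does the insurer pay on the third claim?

€3,191.20

Bill 1, €1,174: deductible takes €915, €259 remains; owner's 30% is €77.70. Cost to owner: €992.70. OOP to date €992.70. Plan pays €1,174 − €992.70 = €181.30.
Bill 2, €4,325: 30% coinsurance on €4,325 = €1,297.50. Owner pays €1,297.50; OOP now €2,290.20. Insurer: €4,325 − €1,297.50 = €3,027.50.
Bill 3, €3,401: deductible already satisfied, so owner's share is 30% × €3,401 = €1,020.30. That would push OOP to €3,310.50, over the €2,500 cap, so owner pays €2,500 − €2,290.20 = €209.80. Plan pays €3,401 − €209.80 = €3,191.20.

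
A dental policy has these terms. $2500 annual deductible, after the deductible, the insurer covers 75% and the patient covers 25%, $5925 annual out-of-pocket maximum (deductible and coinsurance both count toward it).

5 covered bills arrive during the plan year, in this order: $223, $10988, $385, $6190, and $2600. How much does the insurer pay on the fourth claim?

Claim 1 — $223: fully absorbed by the deductible. Patient pays $223; OOP now $223. Plan pays $223 − $223 = $0.
Claim 2 — $10988: $2277 finishes the deductible; $8711 goes to coinsurance; patient's 25% is $2177.75. Cost to patient: $4454.75. OOP to date $4677.75. Plan pays $10988 − $4454.75 = $6533.25.
Claim 3 — $385: 25% coinsurance on $385 = $96.25. Cost to patient: $96.25. OOP to date $4774. Insurer: $385 − $96.25 = $288.75.
Claim 4 — $6190: 25% coinsurance on $6190 = $1547.50. That would push OOP to $6321.50, over the $5925 cap, so patient pays $5925 − $4774 = $1151. Insurer: $6190 − $1151 = $5039.

$5039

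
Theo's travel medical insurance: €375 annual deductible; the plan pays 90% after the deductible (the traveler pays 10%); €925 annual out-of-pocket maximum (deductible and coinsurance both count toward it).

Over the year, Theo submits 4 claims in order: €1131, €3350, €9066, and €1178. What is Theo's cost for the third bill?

Bill 1, €1131: deductible takes €375, €756 remains; traveler's 10% is €75.60. Cost to traveler: €450.60. OOP to date €450.60.
Bill 2, €3350: deductible already satisfied, so traveler's share is 10% × €3350 = €335. Traveler owes €335 (running OOP €785.60).
Bill 3, €9066: deductible already satisfied, so traveler's share is 10% × €9066 = €906.60. That would push OOP to €1692.20, over the €925 cap, so traveler pays €925 − €785.60 = €139.40.

€139.40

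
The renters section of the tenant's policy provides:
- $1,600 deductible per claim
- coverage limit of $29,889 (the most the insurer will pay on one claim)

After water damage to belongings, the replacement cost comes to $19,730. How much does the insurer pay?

Subtract the deductible: $19,730 − $1,600 = $18,130.
$18,130 ≤ $29,889, so the limit doesn't bind; insurer pays $18,130.

$18,130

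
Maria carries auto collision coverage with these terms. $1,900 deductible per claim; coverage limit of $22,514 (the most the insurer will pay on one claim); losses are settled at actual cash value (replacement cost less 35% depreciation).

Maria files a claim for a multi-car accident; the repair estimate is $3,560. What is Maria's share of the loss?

$3,146

Depreciate 35%: the covered value is $3,560 × 0.65 = $2,314.
Subtract the deductible: $2,314 − $1,900 = $414.
That's under the $22,514 cap, so the insurer reimburses the full $414.
Out of pocket: $3,560 − $414 = $3,146.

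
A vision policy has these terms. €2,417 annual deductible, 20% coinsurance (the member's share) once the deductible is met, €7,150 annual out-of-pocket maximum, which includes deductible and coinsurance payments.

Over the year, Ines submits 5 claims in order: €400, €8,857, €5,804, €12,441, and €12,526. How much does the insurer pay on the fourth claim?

€10,236.80

Claim 1 — €400: all of it applies to the deductible. Member owes €400 (running OOP €400). Insurer: €400 − €400 = €0.
Claim 2 — €8,857: deductible takes €2,017, €6,840 remains; member's 20% is €1,368. Cost to member: €3,385. OOP to date €3,785. Plan pays €8,857 − €3,385 = €5,472.
Claim 3 — €5,804: 20% coinsurance on €5,804 = €1,160.80. Member owes €1,160.80 (running OOP €4,945.80). Insurer: €5,804 − €1,160.80 = €4,643.20.
Claim 4 — €12,441: deductible met; 20% of €12,441 = €2,488.20. That would push OOP to €7,434, over the €7,150 cap, so member pays €7,150 − €4,945.80 = €2,204.20. Plan pays €12,441 − €2,204.20 = €10,236.80.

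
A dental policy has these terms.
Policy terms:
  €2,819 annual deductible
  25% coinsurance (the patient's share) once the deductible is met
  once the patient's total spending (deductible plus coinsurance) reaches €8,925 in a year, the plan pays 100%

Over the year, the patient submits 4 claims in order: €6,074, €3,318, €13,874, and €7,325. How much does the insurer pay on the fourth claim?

Claim 1 (€6,074): €2,819 to deductible, leaving €3,255; coinsurance €3,255 × 25% = €813.75. Cost to patient: €3,632.75. OOP to date €3,632.75. Plan pays €6,074 − €3,632.75 = €2,441.25.
Claim 2 (€3,318): deductible met; 25% of €3,318 = €829.50. Patient pays €829.50; OOP now €4,462.25. Insurer: €3,318 − €829.50 = €2,488.50.
Claim 3 (€13,874): deductible already satisfied, so patient's share is 25% × €13,874 = €3,468.50. Patient owes €3,468.50 (running OOP €7,930.75). Plan pays €13,874 − €3,468.50 = €10,405.50.
Claim 4 (€7,325): deductible met; 25% of €7,325 = €1,831.25. OOP would hit €9,762 > €8,925, so the cap limits the patient to €8,925 − €7,930.75 = €994.25. Insurer: €7,325 − €994.25 = €6,330.75.

€6,330.75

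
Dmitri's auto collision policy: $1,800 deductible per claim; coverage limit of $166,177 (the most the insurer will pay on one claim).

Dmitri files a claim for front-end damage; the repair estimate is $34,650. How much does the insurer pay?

After the deductible, $34,650 − $1,800 = $32,850 remains.
$32,850 ≤ $166,177, so the limit doesn't bind; insurer pays $32,850.

$32,850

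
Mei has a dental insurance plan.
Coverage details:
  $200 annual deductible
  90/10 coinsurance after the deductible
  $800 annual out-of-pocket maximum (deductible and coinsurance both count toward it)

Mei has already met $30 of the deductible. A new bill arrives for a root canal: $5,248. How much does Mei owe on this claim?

$677.80

Deductible still to meet: $200 − $30 = $170.
The remaining $5,078 (= $5,248 − $170) moves to coinsurance.
Coinsurance: $5,078 × 10% = $507.80.
Patient responsibility before any cap: $170 + $507.80 = $677.80.
Year-to-date out-of-pocket becomes $30 + $677.80 = $707.80, still under the $800 maximum, so no cap applies.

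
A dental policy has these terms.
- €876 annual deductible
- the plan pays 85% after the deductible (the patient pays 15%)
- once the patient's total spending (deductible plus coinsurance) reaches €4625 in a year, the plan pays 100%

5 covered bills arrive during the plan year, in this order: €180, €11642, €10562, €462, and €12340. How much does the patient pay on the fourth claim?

€69.30

Claim 1 — €180: all of it applies to the deductible. Patient pays €180; OOP now €180.
Claim 2 — €11642: deductible takes €696, €10946 remains; 15% of €10946 = €1641.90. Patient pays €2337.90; OOP now €2517.90.
Claim 3 — €10562: deductible already satisfied, so patient's share is 15% × €10562 = €1584.30. Patient owes €1584.30 (running OOP €4102.20).
Claim 4 — €462: deductible already satisfied, so patient's share is 15% × €462 = €69.30. Cost to patient: €69.30. OOP to date €4171.50.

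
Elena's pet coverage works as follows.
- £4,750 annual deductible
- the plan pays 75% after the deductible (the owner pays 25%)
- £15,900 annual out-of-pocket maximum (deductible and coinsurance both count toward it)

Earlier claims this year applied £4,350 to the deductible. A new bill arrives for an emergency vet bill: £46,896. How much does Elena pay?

Remaining deductible: £4,750 − £4,350 = £400.
The remaining £46,496 (= £46,896 − £400) moves to coinsurance.
Coinsurance: £46,496 × 25% = £11,624.
Owner responsibility before any cap: £400 + £11,624 = £12,024.
That would bring total out-of-pocket to £16,374, past the £15,900 cap. The owner is capped at £15,900 − £4,350 = £11,550 on this claim.

£11,550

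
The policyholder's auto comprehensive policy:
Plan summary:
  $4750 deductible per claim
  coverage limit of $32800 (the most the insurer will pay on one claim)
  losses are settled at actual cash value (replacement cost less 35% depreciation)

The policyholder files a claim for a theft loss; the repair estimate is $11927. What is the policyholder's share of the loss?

Actual cash value after 35% depreciation: $11927 × 65% = $7752.55.
Subtract the deductible: $7752.55 − $4750 = $3002.55.
$3002.55 ≤ $32800, so the limit doesn't bind; insurer pays $3002.55.
Out of pocket: $11927 − $3002.55 = $8924.45.

$8924.45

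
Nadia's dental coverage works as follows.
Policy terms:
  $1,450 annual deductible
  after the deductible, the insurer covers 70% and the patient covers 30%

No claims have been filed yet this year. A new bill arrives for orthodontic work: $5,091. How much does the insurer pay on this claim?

$2,548.70

Deductible not yet touched, so the first $1,450 of the bill goes to the deductible.
That leaves $5,091 − $1,450 = $3,641 for coinsurance.
Patient's 30% share of $3,641 is $1,092.30.
So the patient owes $1,450 + $1,092.30 = $2,542.30.
The plan picks up $5,091 − $2,542.30 = $2,548.70.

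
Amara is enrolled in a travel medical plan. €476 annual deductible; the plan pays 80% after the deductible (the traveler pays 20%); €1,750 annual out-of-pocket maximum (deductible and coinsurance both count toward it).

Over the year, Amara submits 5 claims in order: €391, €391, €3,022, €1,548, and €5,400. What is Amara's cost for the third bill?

Bill 1, €391: all of it applies to the deductible. Traveler owes €391 (running OOP €391).
Bill 2, €391: €85 finishes the deductible; €306 goes to coinsurance; traveler's 20% is €61.20. Cost to traveler: €146.20. OOP to date €537.20.
Bill 3, €3,022: deductible already satisfied, so traveler's share is 20% × €3,022 = €604.40. Traveler owes €604.40 (running OOP €1,141.60).

€604.40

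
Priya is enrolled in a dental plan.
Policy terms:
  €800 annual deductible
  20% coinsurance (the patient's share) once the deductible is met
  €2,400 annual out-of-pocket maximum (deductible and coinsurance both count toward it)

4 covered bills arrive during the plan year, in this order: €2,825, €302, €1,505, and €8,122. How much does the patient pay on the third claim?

€301

Claim 1 (€2,825): deductible takes €800, €2,025 remains; patient's 20% is €405. Cost to patient: €1,205. OOP to date €1,205.
Claim 2 (€302): 20% coinsurance on €302 = €60.40. Patient owes €60.40 (running OOP €1,265.40).
Claim 3 (€1,505): deductible met; 20% of €1,505 = €301. Cost to patient: €301. OOP to date €1,566.40.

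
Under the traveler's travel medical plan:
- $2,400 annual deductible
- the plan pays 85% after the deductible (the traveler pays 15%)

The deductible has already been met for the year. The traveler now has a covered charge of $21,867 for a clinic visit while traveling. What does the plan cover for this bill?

The deductible is already satisfied, so the full bill goes to coinsurance.
Traveler's 15% share of $21,867 is $3,280.05.
Insurer pays the balance: $21,867 − $3,280.05 = $18,586.95.

$18,586.95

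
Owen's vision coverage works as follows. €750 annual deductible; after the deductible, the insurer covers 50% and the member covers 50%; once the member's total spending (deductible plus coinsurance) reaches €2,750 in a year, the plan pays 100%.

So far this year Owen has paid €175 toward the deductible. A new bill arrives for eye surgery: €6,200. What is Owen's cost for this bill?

€2,575

Deductible still to meet: €750 − €175 = €575.
After the €575 deductible portion, €6,200 − €575 = €5,625 is subject to coinsurance.
Coinsurance: €5,625 × 50% = €2,812.50.
Member responsibility before any cap: €575 + €2,812.50 = €3,387.50.
Year-to-date out-of-pocket would reach €175 + €3,387.50 = €3,562.50, above the €2,750 maximum, so the member pays only €2,750 − €175 = €2,575.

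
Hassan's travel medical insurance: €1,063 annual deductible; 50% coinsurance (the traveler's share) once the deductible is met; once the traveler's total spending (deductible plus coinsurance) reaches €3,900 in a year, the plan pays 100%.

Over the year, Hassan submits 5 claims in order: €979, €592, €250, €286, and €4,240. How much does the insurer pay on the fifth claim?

€2,120

Bill 1, €979: fully absorbed by the deductible. Traveler owes €979 (running OOP €979). Plan pays €979 − €979 = €0.
Bill 2, €592: €84 to deductible, leaving €508; traveler's 50% is €254. Traveler owes €338 (running OOP €1,317). Insurer: €592 − €338 = €254.
Bill 3, €250: deductible already satisfied, so traveler's share is 50% × €250 = €125. Traveler owes €125 (running OOP €1,442). Insurer: €250 − €125 = €125.
Bill 4, €286: 50% coinsurance on €286 = €143. Cost to traveler: €143. OOP to date €1,585. Insurer: €286 − €143 = €143.
Bill 5, €4,240: 50% coinsurance on €4,240 = €2,120. Traveler pays €2,120; OOP now €3,705. Plan pays €4,240 − €2,120 = €2,120.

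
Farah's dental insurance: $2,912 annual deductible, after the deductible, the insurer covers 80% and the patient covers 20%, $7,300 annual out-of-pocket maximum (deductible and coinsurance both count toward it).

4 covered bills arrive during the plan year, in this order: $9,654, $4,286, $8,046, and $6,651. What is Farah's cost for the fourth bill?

Claim 1 — $9,654: deductible takes $2,912, $6,742 remains; 20% of $6,742 = $1,348.40. Patient pays $4,260.40; OOP now $4,260.40.
Claim 2 — $4,286: 20% coinsurance on $4,286 = $857.20. Patient pays $857.20; OOP now $5,117.60.
Claim 3 — $8,046: 20% coinsurance on $8,046 = $1,609.20. Patient pays $1,609.20; OOP now $6,726.80.
Claim 4 — $6,651: deductible already satisfied, so patient's share is 20% × $6,651 = $1,330.20. That would push OOP to $8,057, over the $7,300 cap, so patient pays $7,300 − $6,726.80 = $573.20.

$573.20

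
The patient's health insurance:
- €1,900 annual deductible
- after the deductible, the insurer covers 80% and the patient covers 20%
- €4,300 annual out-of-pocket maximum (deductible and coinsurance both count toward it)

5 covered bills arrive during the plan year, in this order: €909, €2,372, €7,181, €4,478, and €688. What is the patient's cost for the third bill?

Claim 1 (€909): entire amount goes to the deductible. Cost to patient: €909. OOP to date €909.
Claim 2 (€2,372): €991 finishes the deductible; €1,381 goes to coinsurance; 20% of €1,381 = €276.20. Cost to patient: €1,267.20. OOP to date €2,176.20.
Claim 3 (€7,181): 20% coinsurance on €7,181 = €1,436.20. Patient owes €1,436.20 (running OOP €3,612.40).

€1,436.20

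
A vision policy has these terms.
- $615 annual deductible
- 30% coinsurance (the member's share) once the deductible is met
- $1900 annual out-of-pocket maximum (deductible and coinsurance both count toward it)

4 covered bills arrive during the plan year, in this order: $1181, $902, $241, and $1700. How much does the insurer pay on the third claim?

Claim 1 ($1181): $615 finishes the deductible; $566 goes to coinsurance; coinsurance $566 × 30% = $169.80. Cost to member: $784.80. OOP to date $784.80. Insurer: $1181 − $784.80 = $396.20.
Claim 2 ($902): deductible met; 30% of $902 = $270.60. Cost to member: $270.60. OOP to date $1055.40. Insurer: $902 − $270.60 = $631.40.
Claim 3 ($241): 30% coinsurance on $241 = $72.30. Member owes $72.30 (running OOP $1127.70). Plan pays $241 − $72.30 = $168.70.

$168.70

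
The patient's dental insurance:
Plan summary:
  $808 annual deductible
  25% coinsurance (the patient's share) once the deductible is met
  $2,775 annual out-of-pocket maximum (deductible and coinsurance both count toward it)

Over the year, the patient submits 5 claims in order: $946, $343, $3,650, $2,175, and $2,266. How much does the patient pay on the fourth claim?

$543.75

Claim 1 ($946): $808 to deductible, leaving $138; coinsurance $138 × 25% = $34.50. Cost to patient: $842.50. OOP to date $842.50.
Claim 2 ($343): 25% coinsurance on $343 = $85.75. Patient pays $85.75; OOP now $928.25.
Claim 3 ($3,650): 25% coinsurance on $3,650 = $912.50. Patient owes $912.50 (running OOP $1,840.75).
Claim 4 ($2,175): 25% coinsurance on $2,175 = $543.75. Patient owes $543.75 (running OOP $2,384.50).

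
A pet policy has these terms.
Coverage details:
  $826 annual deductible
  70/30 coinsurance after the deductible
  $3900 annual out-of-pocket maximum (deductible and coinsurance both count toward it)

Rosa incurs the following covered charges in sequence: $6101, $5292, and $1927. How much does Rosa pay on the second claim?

Claim 1 ($6101): deductible takes $826, $5275 remains; owner's 30% is $1582.50. Owner owes $2408.50 (running OOP $2408.50).
Claim 2 ($5292): 30% coinsurance on $5292 = $1587.60. That would push OOP to $3996.10, over the $3900 cap, so owner pays $3900 − $2408.50 = $1491.50.

$1491.50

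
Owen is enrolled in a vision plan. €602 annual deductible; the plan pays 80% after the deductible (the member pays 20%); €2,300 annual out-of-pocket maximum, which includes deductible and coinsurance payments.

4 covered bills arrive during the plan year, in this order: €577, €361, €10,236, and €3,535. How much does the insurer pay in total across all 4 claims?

€12,409

Claim 1 (€577): all of it applies to the deductible. Member pays €577; OOP now €577. Insurer: €577 − €577 = €0.
Claim 2 (€361): €25 finishes the deductible; €336 goes to coinsurance; 20% of €336 = €67.20. Cost to member: €92.20. OOP to date €669.20. Plan pays €361 − €92.20 = €268.80.
Claim 3 (€10,236): deductible already satisfied, so member's share is 20% × €10,236 = €2,047.20. Adding that to €669.20 gives €2,716.40, past the €2,300 cap; member pays only €2,300 − €669.20 = €1,630.80. Insurer: €10,236 − €1,630.80 = €8,605.20.
Claim 4 (€3,535): deductible met; 20% of €3,535 = €707. That would push OOP to €3,007, over the €2,300 cap, so member pays €2,300 − €2,300 = €0. Plan pays €3,535 − €0 = €3,535.
Insurer total: €0 + €268.80 + €8,605.20 + €3,535 = €12,409.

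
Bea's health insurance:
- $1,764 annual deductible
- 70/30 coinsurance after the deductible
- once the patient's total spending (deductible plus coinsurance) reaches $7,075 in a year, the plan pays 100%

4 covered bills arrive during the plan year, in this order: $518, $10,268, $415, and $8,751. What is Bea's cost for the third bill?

$124.50

Claim 1 ($518): fully absorbed by the deductible. Cost to patient: $518. OOP to date $518.
Claim 2 ($10,268): deductible takes $1,246, $9,022 remains; coinsurance $9,022 × 30% = $2,706.60. Patient owes $3,952.60 (running OOP $4,470.60).
Claim 3 ($415): deductible already satisfied, so patient's share is 30% × $415 = $124.50. Patient owes $124.50 (running OOP $4,595.10).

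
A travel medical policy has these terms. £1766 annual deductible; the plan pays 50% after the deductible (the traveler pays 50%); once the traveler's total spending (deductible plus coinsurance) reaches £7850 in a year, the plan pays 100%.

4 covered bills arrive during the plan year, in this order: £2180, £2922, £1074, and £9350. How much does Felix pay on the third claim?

£537

Claim 1 (£2180): £1766 finishes the deductible; £414 goes to coinsurance; 50% of £414 = £207. Cost to traveler: £1973. OOP to date £1973.
Claim 2 (£2922): 50% coinsurance on £2922 = £1461. Traveler pays £1461; OOP now £3434.
Claim 3 (£1074): deductible met; 50% of £1074 = £537. Traveler owes £537 (running OOP £3971).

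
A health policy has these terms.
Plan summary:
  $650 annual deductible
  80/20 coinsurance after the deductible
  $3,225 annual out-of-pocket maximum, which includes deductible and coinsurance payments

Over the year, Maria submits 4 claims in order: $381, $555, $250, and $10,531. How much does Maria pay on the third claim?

Claim 1 ($381): fully absorbed by the deductible. Patient pays $381; OOP now $381.
Claim 2 ($555): $269 to deductible, leaving $286; 20% of $286 = $57.20. Cost to patient: $326.20. OOP to date $707.20.
Claim 3 ($250): deductible met; 20% of $250 = $50. Cost to patient: $50. OOP to date $757.20.

$50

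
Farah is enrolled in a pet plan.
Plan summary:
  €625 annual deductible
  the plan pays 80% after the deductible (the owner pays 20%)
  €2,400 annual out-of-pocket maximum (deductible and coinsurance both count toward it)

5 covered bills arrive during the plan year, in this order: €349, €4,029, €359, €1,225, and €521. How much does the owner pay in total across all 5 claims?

Claim 1 — €349: entire amount goes to the deductible. Owner owes €349 (running OOP €349).
Claim 2 — €4,029: €276 to deductible, leaving €3,753; coinsurance €3,753 × 20% = €750.60. Cost to owner: €1,026.60. OOP to date €1,375.60.
Claim 3 — €359: 20% coinsurance on €359 = €71.80. Cost to owner: €71.80. OOP to date €1,447.40.
Claim 4 — €1,225: 20% coinsurance on €1,225 = €245. Cost to owner: €245. OOP to date €1,692.40.
Claim 5 — €521: deductible already satisfied, so owner's share is 20% × €521 = €104.20. Cost to owner: €104.20. OOP to date €1,796.60.
Total paid by the owner: €349 + €1,026.60 + €71.80 + €245 + €104.20 = €1,796.60.

€1,796.60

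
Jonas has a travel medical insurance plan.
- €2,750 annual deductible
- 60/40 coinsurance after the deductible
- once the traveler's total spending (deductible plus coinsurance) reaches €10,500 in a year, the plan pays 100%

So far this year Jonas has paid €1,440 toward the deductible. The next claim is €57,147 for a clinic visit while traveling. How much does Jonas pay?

Deductible still to meet: €2,750 − €1,440 = €1,310.
The remaining €55,837 (= €57,147 − €1,310) moves to coinsurance.
Coinsurance: €55,837 × 40% = €22,334.80.
That puts the traveler's cost at €1,310 + €22,334.80 = €23,644.80 before any cap.
That would bring total out-of-pocket to €25,084.80, past the €10,500 cap. The traveler is capped at €10,500 − €1,440 = €9,060 on this claim.

€9,060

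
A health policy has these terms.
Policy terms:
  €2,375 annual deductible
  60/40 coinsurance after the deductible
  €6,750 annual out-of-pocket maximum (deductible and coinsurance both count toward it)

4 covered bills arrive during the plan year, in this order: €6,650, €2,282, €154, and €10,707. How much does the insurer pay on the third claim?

Claim 1 — €6,650: deductible takes €2,375, €4,275 remains; patient's 40% is €1,710. Patient owes €4,085 (running OOP €4,085). Plan pays €6,650 − €4,085 = €2,565.
Claim 2 — €2,282: deductible met; 40% of €2,282 = €912.80. Patient pays €912.80; OOP now €4,997.80. Insurer: €2,282 − €912.80 = €1,369.20.
Claim 3 — €154: 40% coinsurance on €154 = €61.60. Patient pays €61.60; OOP now €5,059.40. Plan pays €154 − €61.60 = €92.40.

€92.40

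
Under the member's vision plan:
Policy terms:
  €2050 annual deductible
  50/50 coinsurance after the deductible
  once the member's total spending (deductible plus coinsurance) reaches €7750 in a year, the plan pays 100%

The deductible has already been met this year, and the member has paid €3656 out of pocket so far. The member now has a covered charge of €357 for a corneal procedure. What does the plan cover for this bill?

€178.50

The deductible is already satisfied, so the full bill goes to coinsurance.
Member's 50% share of €357 is €178.50.
Year-to-date out-of-pocket becomes €3656 + €178.50 = €3834.50, still under the €7750 maximum, so no cap applies.
The plan picks up €357 − €178.50 = €178.50.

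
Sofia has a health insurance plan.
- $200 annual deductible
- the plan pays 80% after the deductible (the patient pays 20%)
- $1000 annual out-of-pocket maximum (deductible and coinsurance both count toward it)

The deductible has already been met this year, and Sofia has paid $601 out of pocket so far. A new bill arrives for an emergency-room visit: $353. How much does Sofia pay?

The deductible is already satisfied, so the full bill goes to coinsurance.
20% of $353 = $70.60 falls to the patient.
Total out-of-pocket so far would be $601 + $70.60 = $671.60, below the $1000 cap — no reduction.

$70.60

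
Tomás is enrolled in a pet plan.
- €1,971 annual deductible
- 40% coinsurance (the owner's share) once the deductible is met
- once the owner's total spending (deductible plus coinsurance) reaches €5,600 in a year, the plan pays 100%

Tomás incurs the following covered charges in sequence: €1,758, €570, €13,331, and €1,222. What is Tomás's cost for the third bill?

Claim 1 (€1,758): entire amount goes to the deductible. Owner owes €1,758 (running OOP €1,758).
Claim 2 (€570): €213 finishes the deductible; €357 goes to coinsurance; owner's 40% is €142.80. Cost to owner: €355.80. OOP to date €2,113.80.
Claim 3 (€13,331): 40% coinsurance on €13,331 = €5,332.40. Adding that to €2,113.80 gives €7,446.20, past the €5,600 cap; owner pays only €5,600 − €2,113.80 = €3,486.20.

€3,486.20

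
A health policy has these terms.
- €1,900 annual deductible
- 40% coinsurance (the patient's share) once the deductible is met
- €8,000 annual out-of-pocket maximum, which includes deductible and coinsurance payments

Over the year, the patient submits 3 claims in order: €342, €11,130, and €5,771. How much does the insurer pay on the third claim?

€3,499.80

Claim 1 — €342: entire amount goes to the deductible. Cost to patient: €342. OOP to date €342. Insurer: €342 − €342 = €0.
Claim 2 — €11,130: deductible takes €1,558, €9,572 remains; 40% of €9,572 = €3,828.80. Patient owes €5,386.80 (running OOP €5,728.80). Plan pays €11,130 − €5,386.80 = €5,743.20.
Claim 3 — €5,771: 40% coinsurance on €5,771 = €2,308.40. OOP would hit €8,037.20 > €8,000, so the cap limits the patient to €8,000 − €5,728.80 = €2,271.20. Insurer: €5,771 − €2,271.20 = €3,499.80.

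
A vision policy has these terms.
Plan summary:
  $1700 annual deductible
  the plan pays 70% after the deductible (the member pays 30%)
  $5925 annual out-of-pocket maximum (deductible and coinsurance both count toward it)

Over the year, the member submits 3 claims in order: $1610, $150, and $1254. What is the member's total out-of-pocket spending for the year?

$2094.20

Claim 1 — $1610: fully absorbed by the deductible. Member pays $1610; OOP now $1610.
Claim 2 — $150: deductible takes $90, $60 remains; member's 30% is $18. Cost to member: $108. OOP to date $1718.
Claim 3 — $1254: deductible met; 30% of $1254 = $376.20. Member owes $376.20 (running OOP $2094.20).
Total paid by the member: $1610 + $108 + $376.20 = $2094.20.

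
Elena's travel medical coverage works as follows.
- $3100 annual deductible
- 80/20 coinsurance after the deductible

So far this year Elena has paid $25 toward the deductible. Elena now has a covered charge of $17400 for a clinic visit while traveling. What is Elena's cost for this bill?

Deductible still to meet: $3100 − $25 = $3075.
That leaves $17400 − $3075 = $14325 for coinsurance.
Coinsurance: $14325 × 20% = $2865.
So the traveler owes $3075 + $2865 = $5940.

$5940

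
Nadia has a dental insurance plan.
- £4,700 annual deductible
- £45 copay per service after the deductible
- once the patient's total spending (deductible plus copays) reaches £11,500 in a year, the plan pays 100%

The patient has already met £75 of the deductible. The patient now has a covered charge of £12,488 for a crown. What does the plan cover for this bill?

£75 of the £4,700 deductible is already met, leaving £4,625.
The remaining £7,863 (= £12,488 − £4,625) moves to the copay.
Copay on this service: £45.
So the patient owes £4,625 + £45 = £4,670 before any cap.
Year-to-date out-of-pocket becomes £75 + £4,670 = £4,745, still under the £11,500 maximum, so no cap applies.
The insurer covers the remainder: £12,488 − £4,670 = £7,818.

£7,818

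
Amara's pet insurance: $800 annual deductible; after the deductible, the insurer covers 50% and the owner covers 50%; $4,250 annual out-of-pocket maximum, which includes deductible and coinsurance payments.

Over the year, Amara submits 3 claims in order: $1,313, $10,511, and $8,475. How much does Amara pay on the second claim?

$3,193.50

Claim 1 — $1,313: $800 finishes the deductible; $513 goes to coinsurance; owner's 50% is $256.50. Owner owes $1,056.50 (running OOP $1,056.50).
Claim 2 — $10,511: deductible already satisfied, so owner's share is 50% × $10,511 = $5,255.50. Adding that to $1,056.50 gives $6,312, past the $4,250 cap; owner pays only $4,250 − $1,056.50 = $3,193.50.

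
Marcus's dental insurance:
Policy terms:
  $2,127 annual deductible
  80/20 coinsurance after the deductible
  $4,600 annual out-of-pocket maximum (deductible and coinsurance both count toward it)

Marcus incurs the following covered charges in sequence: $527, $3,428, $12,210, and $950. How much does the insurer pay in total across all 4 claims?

Bill 1, $527: fully absorbed by the deductible. Patient owes $527 (running OOP $527). Insurer: $527 − $527 = $0.
Bill 2, $3,428: deductible takes $1,600, $1,828 remains; patient's 20% is $365.60. Patient pays $1,965.60; OOP now $2,492.60. Plan pays $3,428 − $1,965.60 = $1,462.40.
Bill 3, $12,210: 20% coinsurance on $12,210 = $2,442. That would push OOP to $4,934.60, over the $4,600 cap, so patient pays $4,600 − $2,492.60 = $2,107.40. Insurer: $12,210 − $2,107.40 = $10,102.60.
Bill 4, $950: deductible met; 20% of $950 = $190. Adding that to $4,600 gives $4,790, past the $4,600 cap; patient pays only $4,600 − $4,600 = $0. Plan pays $950 − $0 = $950.
Insurer total: $0 + $1,462.40 + $10,102.60 + $950 = $12,515.

$12,515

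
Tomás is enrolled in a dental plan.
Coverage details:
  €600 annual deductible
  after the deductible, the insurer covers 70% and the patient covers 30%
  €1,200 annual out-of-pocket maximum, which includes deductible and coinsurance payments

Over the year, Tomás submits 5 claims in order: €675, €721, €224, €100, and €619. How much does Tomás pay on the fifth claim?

€185.70

#1 (€675): deductible takes €600, €75 remains; patient's 30% is €22.50. Patient pays €622.50; OOP now €622.50.
#2 (€721): 30% coinsurance on €721 = €216.30. Cost to patient: €216.30. OOP to date €838.80.
#3 (€224): deductible met; 30% of €224 = €67.20. Patient pays €67.20; OOP now €906.
#4 (€100): deductible met; 30% of €100 = €30. Patient pays €30; OOP now €936.
#5 (€619): deductible already satisfied, so patient's share is 30% × €619 = €185.70. Patient owes €185.70 (running OOP €1,121.70).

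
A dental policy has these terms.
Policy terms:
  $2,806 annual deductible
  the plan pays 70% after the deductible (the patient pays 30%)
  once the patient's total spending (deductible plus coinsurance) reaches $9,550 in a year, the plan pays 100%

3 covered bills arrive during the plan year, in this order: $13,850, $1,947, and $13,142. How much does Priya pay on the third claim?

$2,846.70

Claim 1 — $13,850: $2,806 finishes the deductible; $11,044 goes to coinsurance; coinsurance $11,044 × 30% = $3,313.20. Cost to patient: $6,119.20. OOP to date $6,119.20.
Claim 2 — $1,947: deductible met; 30% of $1,947 = $584.10. Cost to patient: $584.10. OOP to date $6,703.30.
Claim 3 — $13,142: deductible already satisfied, so patient's share is 30% × $13,142 = $3,942.60. Adding that to $6,703.30 gives $10,645.90, past the $9,550 cap; patient pays only $9,550 − $6,703.30 = $2,846.70.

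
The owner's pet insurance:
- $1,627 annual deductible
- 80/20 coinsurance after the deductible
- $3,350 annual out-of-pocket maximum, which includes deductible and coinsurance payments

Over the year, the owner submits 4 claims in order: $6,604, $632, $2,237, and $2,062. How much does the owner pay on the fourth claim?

Claim 1 — $6,604: deductible takes $1,627, $4,977 remains; owner's 20% is $995.40. Owner pays $2,622.40; OOP now $2,622.40.
Claim 2 — $632: 20% coinsurance on $632 = $126.40. Owner owes $126.40 (running OOP $2,748.80).
Claim 3 — $2,237: deductible met; 20% of $2,237 = $447.40. Owner owes $447.40 (running OOP $3,196.20).
Claim 4 — $2,062: deductible already satisfied, so owner's share is 20% × $2,062 = $412.40. Adding that to $3,196.20 gives $3,608.60, past the $3,350 cap; owner pays only $3,350 − $3,196.20 = $153.80.

$153.80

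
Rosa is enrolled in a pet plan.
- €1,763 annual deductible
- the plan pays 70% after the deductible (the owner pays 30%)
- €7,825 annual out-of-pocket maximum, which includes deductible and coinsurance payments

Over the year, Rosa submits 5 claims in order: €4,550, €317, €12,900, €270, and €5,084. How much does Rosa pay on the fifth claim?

Claim 1 (€4,550): €1,763 to deductible, leaving €2,787; 30% of €2,787 = €836.10. Owner pays €2,599.10; OOP now €2,599.10.
Claim 2 (€317): 30% coinsurance on €317 = €95.10. Owner owes €95.10 (running OOP €2,694.20).
Claim 3 (€12,900): 30% coinsurance on €12,900 = €3,870. Owner owes €3,870 (running OOP €6,564.20).
Claim 4 (€270): deductible met; 30% of €270 = €81. Cost to owner: €81. OOP to date €6,645.20.
Claim 5 (€5,084): deductible already satisfied, so owner's share is 30% × €5,084 = €1,525.20. Adding that to €6,645.20 gives €8,170.40, past the €7,825 cap; owner pays only €7,825 − €6,645.20 = €1,179.80.

€1,179.80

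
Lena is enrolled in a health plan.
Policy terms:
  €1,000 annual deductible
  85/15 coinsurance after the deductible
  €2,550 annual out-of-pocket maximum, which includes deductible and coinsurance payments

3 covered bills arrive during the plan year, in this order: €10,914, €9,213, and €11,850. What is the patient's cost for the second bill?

€62.90

Claim 1 (€10,914): €1,000 finishes the deductible; €9,914 goes to coinsurance; coinsurance €9,914 × 15% = €1,487.10. Patient pays €2,487.10; OOP now €2,487.10.
Claim 2 (€9,213): deductible met; 15% of €9,213 = €1,381.95. That would push OOP to €3,869.05, over the €2,550 cap, so patient pays €2,550 − €2,487.10 = €62.90.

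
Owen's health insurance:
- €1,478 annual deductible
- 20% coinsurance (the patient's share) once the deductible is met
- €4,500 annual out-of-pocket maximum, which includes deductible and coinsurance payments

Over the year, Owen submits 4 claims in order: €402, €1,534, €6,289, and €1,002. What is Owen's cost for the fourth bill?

#1 (€402): entire amount goes to the deductible. Patient pays €402; OOP now €402.
#2 (€1,534): €1,076 finishes the deductible; €458 goes to coinsurance; 20% of €458 = €91.60. Patient owes €1,167.60 (running OOP €1,569.60).
#3 (€6,289): deductible met; 20% of €6,289 = €1,257.80. Patient pays €1,257.80; OOP now €2,827.40.
#4 (€1,002): deductible already satisfied, so patient's share is 20% × €1,002 = €200.40. Cost to patient: €200.40. OOP to date €3,027.80.

€200.40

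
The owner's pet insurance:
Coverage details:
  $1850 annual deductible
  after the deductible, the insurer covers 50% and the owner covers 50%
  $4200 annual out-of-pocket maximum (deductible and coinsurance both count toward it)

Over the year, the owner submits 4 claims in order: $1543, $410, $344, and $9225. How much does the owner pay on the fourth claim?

Claim 1 — $1543: all of it applies to the deductible. Owner pays $1543; OOP now $1543.
Claim 2 — $410: deductible takes $307, $103 remains; 50% of $103 = $51.50. Owner owes $358.50 (running OOP $1901.50).
Claim 3 — $344: deductible met; 50% of $344 = $172. Owner pays $172; OOP now $2073.50.
Claim 4 — $9225: deductible already satisfied, so owner's share is 50% × $9225 = $4612.50. That would push OOP to $6686, over the $4200 cap, so owner pays $4200 − $2073.50 = $2126.50.

$2126.50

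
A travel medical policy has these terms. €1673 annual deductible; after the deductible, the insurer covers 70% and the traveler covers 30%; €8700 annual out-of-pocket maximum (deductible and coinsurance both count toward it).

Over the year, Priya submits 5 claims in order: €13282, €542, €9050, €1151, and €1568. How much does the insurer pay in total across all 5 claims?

Claim 1 — €13282: deductible takes €1673, €11609 remains; coinsurance €11609 × 30% = €3482.70. Traveler owes €5155.70 (running OOP €5155.70). Insurer: €13282 − €5155.70 = €8126.30.
Claim 2 — €542: 30% coinsurance on €542 = €162.60. Traveler pays €162.60; OOP now €5318.30. Plan pays €542 − €162.60 = €379.40.
Claim 3 — €9050: deductible already satisfied, so traveler's share is 30% × €9050 = €2715. Traveler owes €2715 (running OOP €8033.30). Insurer: €9050 − €2715 = €6335.
Claim 4 — €1151: 30% coinsurance on €1151 = €345.30. Traveler pays €345.30; OOP now €8378.60. Plan pays €1151 − €345.30 = €805.70.
Claim 5 — €1568: deductible met; 30% of €1568 = €470.40. Adding that to €8378.60 gives €8849, past the €8700 cap; traveler pays only €8700 − €8378.60 = €321.40. Insurer: €1568 − €321.40 = €1246.60.
Insurer total: €8126.30 + €379.40 + €6335 + €805.70 + €1246.60 = €16893.

€16893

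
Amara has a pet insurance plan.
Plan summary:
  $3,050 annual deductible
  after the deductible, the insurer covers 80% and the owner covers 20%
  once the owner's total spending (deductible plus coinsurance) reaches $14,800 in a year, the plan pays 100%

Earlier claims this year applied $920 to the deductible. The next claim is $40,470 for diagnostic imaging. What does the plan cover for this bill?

$920 of the $3,050 deductible is already met, leaving $2,130.
That leaves $40,470 − $2,130 = $38,340 for coinsurance.
Owner's 20% share of $38,340 is $7,668.
So the owner owes $2,130 + $7,668 = $9,798 before any cap.
Total out-of-pocket so far would be $920 + $9,798 = $10,718, below the $14,800 cap — no reduction.
The plan picks up $40,470 − $9,798 = $30,672.

$30,672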